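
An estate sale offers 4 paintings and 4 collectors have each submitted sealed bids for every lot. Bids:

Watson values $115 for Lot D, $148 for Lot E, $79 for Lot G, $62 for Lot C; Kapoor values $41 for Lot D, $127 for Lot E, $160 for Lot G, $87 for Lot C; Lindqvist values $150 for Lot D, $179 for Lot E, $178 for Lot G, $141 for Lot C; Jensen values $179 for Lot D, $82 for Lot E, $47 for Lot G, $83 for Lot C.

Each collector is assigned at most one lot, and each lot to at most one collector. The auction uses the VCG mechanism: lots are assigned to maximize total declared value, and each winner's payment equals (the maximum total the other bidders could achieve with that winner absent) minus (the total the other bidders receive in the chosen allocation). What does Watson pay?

Watson pays $38.

Efficient allocation: Watson→Lot E ($148), Kapoor→Lot G ($160), Lindqvist→Lot C ($141), Jensen→Lot D ($179); total welfare W = $628.
Watson receives Lot E at value $148, so the others get W − 148 = $480.
Without Watson: best allocation of the remaining 3 bidders over all 4 lots is Kapoor→Lot G ($160), Lindqvist→Lot E ($179), Jensen→Lot D ($179), total $518.
VCG payment = (others' best without Watson) − (others' welfare with Watson) = 518 − 480 = $38.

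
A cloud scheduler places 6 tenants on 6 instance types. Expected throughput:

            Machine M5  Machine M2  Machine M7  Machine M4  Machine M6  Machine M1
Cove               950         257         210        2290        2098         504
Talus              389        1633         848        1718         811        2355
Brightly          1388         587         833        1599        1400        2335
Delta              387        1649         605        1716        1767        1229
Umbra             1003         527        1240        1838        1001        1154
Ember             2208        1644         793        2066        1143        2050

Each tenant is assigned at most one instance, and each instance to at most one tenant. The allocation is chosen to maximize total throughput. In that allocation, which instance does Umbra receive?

Umbra receives Machine M7.

Optimal: Cove→Machine M4 (2290 ops/s), Talus→Machine M2 (1633 ops/s), Brightly→Machine M1 (2335 ops/s), Delta→Machine M6 (1767 ops/s), Umbra→Machine M7 (1240 ops/s), Ember→Machine M5 (2208 ops/s) — total 2290+1633+2335+1767+1240+2208 = 11473 ops/s.
Column-greedy (each instance in turn goes to its best remaining tenant) gives 11142 ops/s, worse by 331.
Next-best assignment: Cove→Machine M6, Talus→Machine M4, Brightly→Machine M1, Delta→Machine M2, Umbra→Machine M7, Ember→Machine M5 = 11248 ops/s.
Swapping Brightly↔Ember (Brightly→Machine M5 1388 ops/s, Ember→Machine M1 2050 ops/s) loses 1105.
Umbra's own top instance is Machine M4 (1838 ops/s), but forcing Umbra→Machine M4 and reassigning the rest optimally gives only 10981 ops/s — worse by 492.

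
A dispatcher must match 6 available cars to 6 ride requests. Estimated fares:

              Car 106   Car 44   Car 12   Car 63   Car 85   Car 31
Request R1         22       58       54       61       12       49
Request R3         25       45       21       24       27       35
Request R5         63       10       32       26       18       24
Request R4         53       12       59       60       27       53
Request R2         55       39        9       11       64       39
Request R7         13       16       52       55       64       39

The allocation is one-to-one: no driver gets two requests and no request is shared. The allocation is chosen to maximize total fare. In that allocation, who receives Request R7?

Optimal: Car 106→Request R5 ($63), Car 44→Request R3 ($45), Car 12→Request R7 ($52), Car 63→Request R1 ($61), Car 85→Request R2 ($64), Car 31→Request R4 ($53) — total 63+45+52+61+64+53 = $338.
Row-greedy (each driver in turn takes its best remaining request) gives $334, worse by 4.
Next-best assignment: Car 106→Request R5, Car 44→Request R3, Car 12→Request R4, Car 63→Request R7, Car 85→Request R2, Car 31→Request R1 = $335.
Every other assignment is strictly worse.
Car 12's own top request is Request R4 ($59), but forcing Car 12→Request R4 and reassigning the rest optimally gives only $335 — worse by 3.

Car 12 receives Request R7.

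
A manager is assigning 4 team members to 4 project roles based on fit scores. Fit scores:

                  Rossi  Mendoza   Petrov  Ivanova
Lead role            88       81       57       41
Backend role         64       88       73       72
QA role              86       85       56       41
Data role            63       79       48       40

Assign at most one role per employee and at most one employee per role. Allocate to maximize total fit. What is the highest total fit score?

Maximum total: 295 pts

This is the linear assignment problem.
Optimal: Rossi→Lead role (88 pts), Mendoza→Data role (79 pts), Petrov→QA role (56 pts), Ivanova→Backend role (72 pts) — total 88+79+56+72 = 295 pts.
Max-entry greedy (repeatedly take the single best remaining cell) gives 272 pts, worse by 23.
No other one-to-one assignment exceeds 295 pts.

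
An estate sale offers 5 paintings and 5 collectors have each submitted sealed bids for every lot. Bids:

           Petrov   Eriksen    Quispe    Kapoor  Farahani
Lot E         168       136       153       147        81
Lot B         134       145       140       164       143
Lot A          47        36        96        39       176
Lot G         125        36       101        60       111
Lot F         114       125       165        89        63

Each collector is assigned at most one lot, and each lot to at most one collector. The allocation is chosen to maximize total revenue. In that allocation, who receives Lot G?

Treat this as an assignment problem: match each collector to one lot.
Optimal: Petrov→Lot G ($125), Eriksen→Lot E ($136), Quispe→Lot F ($165), Kapoor→Lot B ($164), Farahani→Lot A ($176) — total 125+136+165+164+176 = $766.
Max-entry greedy (repeatedly take the single best remaining cell) gives $709, worse by 57.
Next-best assignment: Petrov→Lot G, Eriksen→Lot B, Quispe→Lot F, Kapoor→Lot E, Farahani→Lot A = $758.
Swapping Petrov↔Eriksen (Petrov→Lot E $168, Eriksen→Lot G $36) loses 57.
Every other assignment is strictly worse.
Petrov's own top lot is Lot E ($168), but forcing Petrov→Lot E and reassigning the rest optimally gives only $734 — worse by 32.

Petrov receives Lot G.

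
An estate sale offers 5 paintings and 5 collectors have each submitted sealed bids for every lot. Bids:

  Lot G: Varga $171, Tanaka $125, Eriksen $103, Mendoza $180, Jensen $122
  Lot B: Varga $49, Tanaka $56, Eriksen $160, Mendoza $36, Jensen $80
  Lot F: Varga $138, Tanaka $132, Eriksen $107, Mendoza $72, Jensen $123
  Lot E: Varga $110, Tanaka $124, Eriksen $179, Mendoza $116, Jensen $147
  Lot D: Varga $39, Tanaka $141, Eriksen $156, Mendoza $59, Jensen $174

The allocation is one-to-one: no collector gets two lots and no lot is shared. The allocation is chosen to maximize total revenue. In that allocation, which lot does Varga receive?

Varga receives Lot F.

Optimal: Varga→Lot F ($138), Tanaka→Lot E ($124), Eriksen→Lot B ($160), Mendoza→Lot G ($180), Jensen→Lot D ($174) — total 138+124+160+180+174 = $776.
Next-best assignment: Varga→Lot F, Tanaka→Lot D, Eriksen→Lot B, Mendoza→Lot G, Jensen→Lot E = $766.
Swapping Eriksen↔Tanaka (Eriksen→Lot E $179, Tanaka→Lot B $56) loses 49.
Every other assignment is strictly worse.
Varga's own top lot is Lot G ($171), but forcing Varga→Lot G and reassigning the rest optimally gives only $753 — worse by 23.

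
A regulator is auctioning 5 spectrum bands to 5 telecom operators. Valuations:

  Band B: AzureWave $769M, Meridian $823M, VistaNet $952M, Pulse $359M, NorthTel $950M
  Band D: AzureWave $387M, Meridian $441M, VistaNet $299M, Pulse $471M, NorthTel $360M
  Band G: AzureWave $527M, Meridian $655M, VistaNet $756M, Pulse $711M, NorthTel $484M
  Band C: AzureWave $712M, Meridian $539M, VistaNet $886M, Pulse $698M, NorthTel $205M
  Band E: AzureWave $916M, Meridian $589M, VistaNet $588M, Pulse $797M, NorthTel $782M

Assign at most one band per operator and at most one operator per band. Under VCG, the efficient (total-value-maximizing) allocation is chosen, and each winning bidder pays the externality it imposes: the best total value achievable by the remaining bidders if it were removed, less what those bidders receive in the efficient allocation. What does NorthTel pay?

NorthTel pays $382M.

Efficient allocation: AzureWave→Band E ($916M), Meridian→Band D ($441M), VistaNet→Band C ($886M), Pulse→Band G ($711M), NorthTel→Band B ($950M); total welfare W = $3904M.
NorthTel receives Band B at value $950M, so the others get W − 950 = $2954M.
Without NorthTel: best allocation of the remaining 4 bidders over all 5 bands is AzureWave→Band E ($916M), Meridian→Band B ($823M), VistaNet→Band C ($886M), Pulse→Band G ($711M), total $3336M.
VCG payment = (others' best without NorthTel) − (others' welfare with NorthTel) = 3336 − 2954 = $382M.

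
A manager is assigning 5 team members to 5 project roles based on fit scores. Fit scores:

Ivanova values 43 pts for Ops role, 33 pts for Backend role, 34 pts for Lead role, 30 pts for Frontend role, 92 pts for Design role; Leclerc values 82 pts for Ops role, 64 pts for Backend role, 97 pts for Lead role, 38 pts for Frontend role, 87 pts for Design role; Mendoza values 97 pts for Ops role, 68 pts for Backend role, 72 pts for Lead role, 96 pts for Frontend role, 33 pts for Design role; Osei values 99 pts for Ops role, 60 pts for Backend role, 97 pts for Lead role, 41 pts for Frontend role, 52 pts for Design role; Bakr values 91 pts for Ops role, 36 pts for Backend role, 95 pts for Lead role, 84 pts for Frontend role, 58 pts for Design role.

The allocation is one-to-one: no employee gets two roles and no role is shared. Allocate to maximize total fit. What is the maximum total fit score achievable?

This is the linear assignment problem.
Optimal: Ivanova→Design role (92 pts), Leclerc→Backend role (64 pts), Mendoza→Frontend role (96 pts), Osei→Ops role (99 pts), Bakr→Lead role (95 pts) — total 92+64+96+99+95 = 446 pts.

Max total: 446 pts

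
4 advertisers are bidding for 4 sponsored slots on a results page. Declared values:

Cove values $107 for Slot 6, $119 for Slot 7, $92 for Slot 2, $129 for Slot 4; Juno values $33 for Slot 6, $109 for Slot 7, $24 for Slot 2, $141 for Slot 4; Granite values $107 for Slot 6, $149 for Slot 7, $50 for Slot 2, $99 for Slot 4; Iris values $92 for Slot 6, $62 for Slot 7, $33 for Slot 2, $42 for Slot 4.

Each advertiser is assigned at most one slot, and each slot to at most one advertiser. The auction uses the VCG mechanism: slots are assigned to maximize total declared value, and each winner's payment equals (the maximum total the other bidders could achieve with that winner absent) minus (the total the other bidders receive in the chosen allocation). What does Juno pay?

Efficient allocation: Cove→Slot 2 ($92), Juno→Slot 4 ($141), Granite→Slot 7 ($149), Iris→Slot 6 ($92); total welfare W = $474.
Juno receives Slot 4 at value $141, so the others get W − 141 = $333.
Without Juno: best allocation of the remaining 3 bidders over all 4 slots is Cove→Slot 4 ($129), Granite→Slot 7 ($149), Iris→Slot 6 ($92), total $370.
VCG payment = (others' best without Juno) − (others' welfare with Juno) = 370 − 333 = $37.

Juno pays $37.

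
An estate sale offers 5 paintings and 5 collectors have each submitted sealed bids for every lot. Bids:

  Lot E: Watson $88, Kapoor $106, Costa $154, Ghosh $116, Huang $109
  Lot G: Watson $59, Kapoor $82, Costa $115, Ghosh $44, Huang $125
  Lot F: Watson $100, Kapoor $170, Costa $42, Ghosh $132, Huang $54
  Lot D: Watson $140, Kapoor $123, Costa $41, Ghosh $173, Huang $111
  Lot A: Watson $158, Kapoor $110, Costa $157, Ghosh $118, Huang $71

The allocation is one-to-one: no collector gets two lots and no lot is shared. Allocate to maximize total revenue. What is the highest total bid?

Maximum total: $780

This is the linear assignment problem.
Optimal: Watson→Lot A ($158), Kapoor→Lot F ($170), Costa→Lot E ($154), Ghosh→Lot D ($173), Huang→Lot G ($125) — total 158+170+154+173+125 = $780.
Next-best assignment: Watson→Lot A, Kapoor→Lot F, Costa→Lot G, Ghosh→Lot D, Huang→Lot E = $725.
Checked against all permutations: $780 is optimal.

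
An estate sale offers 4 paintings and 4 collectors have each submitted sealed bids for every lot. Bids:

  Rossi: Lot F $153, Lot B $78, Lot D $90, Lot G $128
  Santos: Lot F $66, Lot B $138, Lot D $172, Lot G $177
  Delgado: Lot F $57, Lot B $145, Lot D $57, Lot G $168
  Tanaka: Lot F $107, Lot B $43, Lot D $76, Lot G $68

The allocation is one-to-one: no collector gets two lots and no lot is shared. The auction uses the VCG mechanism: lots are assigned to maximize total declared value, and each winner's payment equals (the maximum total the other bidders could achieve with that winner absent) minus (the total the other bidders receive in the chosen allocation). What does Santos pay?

Santos pays $17.

Efficient allocation: Rossi→Lot G ($128), Santos→Lot D ($172), Delgado→Lot B ($145), Tanaka→Lot F ($107); total welfare W = $552.
Santos receives Lot D at value $172, so the others get W − 172 = $380.
Without Santos: best allocation of the remaining 3 bidders over all 4 lots is Rossi→Lot F ($153), Delgado→Lot G ($168), Tanaka→Lot D ($76), total $397.
VCG payment = (others' best without Santos) − (others' welfare with Santos) = 397 − 380 = $17.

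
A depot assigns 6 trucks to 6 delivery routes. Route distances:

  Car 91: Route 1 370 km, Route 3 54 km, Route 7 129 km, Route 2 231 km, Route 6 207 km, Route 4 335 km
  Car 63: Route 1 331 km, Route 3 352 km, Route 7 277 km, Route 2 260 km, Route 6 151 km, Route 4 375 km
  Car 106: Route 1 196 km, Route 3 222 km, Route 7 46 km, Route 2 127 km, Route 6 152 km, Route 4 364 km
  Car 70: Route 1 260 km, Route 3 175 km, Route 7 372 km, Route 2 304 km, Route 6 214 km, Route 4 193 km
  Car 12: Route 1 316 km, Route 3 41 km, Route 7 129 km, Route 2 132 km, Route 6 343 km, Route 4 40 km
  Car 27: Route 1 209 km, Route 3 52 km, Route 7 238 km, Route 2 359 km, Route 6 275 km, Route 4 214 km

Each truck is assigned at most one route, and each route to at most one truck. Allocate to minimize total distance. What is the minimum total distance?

Min total: 759 km

Optimal: Car 91→Route 7 (129 km), Car 63→Route 6 (151 km), Car 106→Route 2 (127 km), Car 70→Route 1 (260 km), Car 12→Route 4 (40 km), Car 27→Route 3 (52 km) — total 129+151+127+260+40+52 = 759 km.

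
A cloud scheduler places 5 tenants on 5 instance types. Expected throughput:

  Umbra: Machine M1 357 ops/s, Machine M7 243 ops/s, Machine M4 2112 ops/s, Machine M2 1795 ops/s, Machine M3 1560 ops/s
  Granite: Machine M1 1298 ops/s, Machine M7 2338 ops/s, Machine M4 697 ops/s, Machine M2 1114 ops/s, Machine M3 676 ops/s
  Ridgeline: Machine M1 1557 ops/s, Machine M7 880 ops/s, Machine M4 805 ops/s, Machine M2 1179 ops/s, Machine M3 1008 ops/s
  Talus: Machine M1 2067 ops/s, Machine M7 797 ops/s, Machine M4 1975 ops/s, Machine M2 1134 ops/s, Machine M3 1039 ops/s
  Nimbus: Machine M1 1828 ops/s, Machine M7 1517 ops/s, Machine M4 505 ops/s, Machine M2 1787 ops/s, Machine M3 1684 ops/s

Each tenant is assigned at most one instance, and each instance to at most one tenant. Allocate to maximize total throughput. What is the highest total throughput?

Optimal: Umbra→Machine M4 (2112 ops/s), Granite→Machine M7 (2338 ops/s), Ridgeline→Machine M2 (1179 ops/s), Talus→Machine M1 (2067 ops/s), Nimbus→Machine M3 (1684 ops/s) — total 2112+2338+1179+2067+1684 = 9380 ops/s.
Swapping Granite↔Umbra (Granite→Machine M4 697 ops/s, Umbra→Machine M7 243 ops/s) loses 3510.
No other one-to-one assignment exceeds 9380 ops/s.

Max total: 9380 ops/s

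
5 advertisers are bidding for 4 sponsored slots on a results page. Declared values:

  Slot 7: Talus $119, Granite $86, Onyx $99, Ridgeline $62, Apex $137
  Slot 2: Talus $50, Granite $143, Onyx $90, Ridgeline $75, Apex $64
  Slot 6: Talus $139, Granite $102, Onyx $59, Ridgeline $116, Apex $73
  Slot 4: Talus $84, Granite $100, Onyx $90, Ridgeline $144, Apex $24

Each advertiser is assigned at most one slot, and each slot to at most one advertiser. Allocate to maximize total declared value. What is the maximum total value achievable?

Max total: $563

Optimal: Apex→Slot 7 ($137), Granite→Slot 2 ($143), Talus→Slot 6 ($139), Ridgeline→Slot 4 ($144) — total 137+143+139+144 = $563.
Next-best assignment: Onyx→Slot 7, Granite→Slot 2, Talus→Slot 6, Ridgeline→Slot 4 = $525.
Swapping Talus↔Ridgeline (Talus→Slot 4 $84, Ridgeline→Slot 6 $116) loses 83.
No other one-to-one assignment exceeds $563.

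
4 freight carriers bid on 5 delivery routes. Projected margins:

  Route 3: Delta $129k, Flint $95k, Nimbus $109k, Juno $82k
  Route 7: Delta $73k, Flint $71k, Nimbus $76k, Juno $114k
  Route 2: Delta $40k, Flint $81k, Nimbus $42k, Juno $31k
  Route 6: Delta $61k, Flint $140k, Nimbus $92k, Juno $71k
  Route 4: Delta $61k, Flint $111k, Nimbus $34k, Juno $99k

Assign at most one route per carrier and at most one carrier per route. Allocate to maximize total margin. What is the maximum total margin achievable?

Optimal: Delta→Route 3 ($129k), Flint→Route 4 ($111k), Nimbus→Route 6 ($92k), Juno→Route 7 ($114k) — total 129+111+92+114 = $446k.

Maximum total: $446k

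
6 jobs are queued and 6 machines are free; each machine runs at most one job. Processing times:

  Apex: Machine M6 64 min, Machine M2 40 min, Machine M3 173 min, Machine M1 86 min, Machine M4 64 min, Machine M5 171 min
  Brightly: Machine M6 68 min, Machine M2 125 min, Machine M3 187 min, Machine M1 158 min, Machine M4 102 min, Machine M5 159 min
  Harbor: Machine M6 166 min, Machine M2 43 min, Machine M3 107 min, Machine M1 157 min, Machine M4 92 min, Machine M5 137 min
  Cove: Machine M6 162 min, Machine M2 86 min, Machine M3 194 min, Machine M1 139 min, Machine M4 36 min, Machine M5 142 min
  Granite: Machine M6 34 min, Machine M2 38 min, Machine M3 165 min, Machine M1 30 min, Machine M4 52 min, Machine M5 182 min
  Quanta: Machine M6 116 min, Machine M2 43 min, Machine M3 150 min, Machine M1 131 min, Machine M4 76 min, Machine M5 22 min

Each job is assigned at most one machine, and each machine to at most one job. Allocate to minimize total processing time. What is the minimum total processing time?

This is the linear assignment problem.
Optimal: Apex→Machine M2 (40 min), Brightly→Machine M6 (68 min), Harbor→Machine M3 (107 min), Cove→Machine M4 (36 min), Granite→Machine M1 (30 min), Quanta→Machine M5 (22 min) — total 40+68+107+36+30+22 = 303 min.
Row-greedy (each job in turn takes its cheapest remaining machine) gives 526 min, worse by 223.
Next-best assignment: Apex→Machine M1, Brightly→Machine M6, Harbor→Machine M3, Cove→Machine M4, Granite→Machine M2, Quanta→Machine M5 = 357 min.
Swapping Brightly↔Harbor (Brightly→Machine M3 187 min, Harbor→Machine M6 166 min) adds 178.
Checked against all permutations: 303 min is optimal.

Min total: 303 min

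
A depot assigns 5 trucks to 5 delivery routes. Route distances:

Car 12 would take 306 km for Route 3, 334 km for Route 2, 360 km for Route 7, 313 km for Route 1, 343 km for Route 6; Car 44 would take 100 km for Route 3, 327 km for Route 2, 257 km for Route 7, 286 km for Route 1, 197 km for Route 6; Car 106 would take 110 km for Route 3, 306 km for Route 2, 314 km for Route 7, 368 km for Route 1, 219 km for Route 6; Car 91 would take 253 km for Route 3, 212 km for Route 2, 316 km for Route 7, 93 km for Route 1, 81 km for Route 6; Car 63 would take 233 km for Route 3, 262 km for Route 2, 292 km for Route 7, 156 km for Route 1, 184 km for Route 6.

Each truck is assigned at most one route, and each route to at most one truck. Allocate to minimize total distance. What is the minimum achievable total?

Optimal: Car 12→Route 2 (334 km), Car 44→Route 7 (257 km), Car 106→Route 3 (110 km), Car 91→Route 6 (81 km), Car 63→Route 1 (156 km) — total 334+257+110+81+156 = 938 km.
Min-entry greedy (repeatedly take the single cheapest remaining cell) gives 1003 km, worse by 65.
Swapping Car 91↔Car 63 (Car 91→Route 1 93 km, Car 63→Route 6 184 km) adds 40.
Checked against all permutations: 938 km is optimal.

Min total: 938 km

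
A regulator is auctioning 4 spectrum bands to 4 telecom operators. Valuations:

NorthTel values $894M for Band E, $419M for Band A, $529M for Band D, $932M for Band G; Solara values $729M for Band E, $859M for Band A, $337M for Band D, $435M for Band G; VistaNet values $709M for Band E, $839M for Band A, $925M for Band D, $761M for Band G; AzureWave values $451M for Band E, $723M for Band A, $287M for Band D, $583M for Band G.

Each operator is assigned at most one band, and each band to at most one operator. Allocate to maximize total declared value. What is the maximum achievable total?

Maximum total: $3309M

Optimal: NorthTel→Band G ($932M), Solara→Band E ($729M), VistaNet→Band D ($925M), AzureWave→Band A ($723M) — total 932+729+925+723 = $3309M.
Row-greedy (each operator in turn takes its best remaining band) gives $3167M, worse by 142.
Swapping VistaNet↔Solara (VistaNet→Band E $709M, Solara→Band D $337M) loses 608.
Checked against all permutations: $3309M is optimal.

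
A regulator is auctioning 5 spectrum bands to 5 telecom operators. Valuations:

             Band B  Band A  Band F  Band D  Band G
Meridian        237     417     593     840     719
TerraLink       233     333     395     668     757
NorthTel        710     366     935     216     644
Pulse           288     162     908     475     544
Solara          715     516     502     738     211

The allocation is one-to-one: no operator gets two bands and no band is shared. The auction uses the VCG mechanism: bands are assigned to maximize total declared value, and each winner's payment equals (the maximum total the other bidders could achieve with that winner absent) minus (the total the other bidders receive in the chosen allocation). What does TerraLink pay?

TerraLink pays $133M.

Efficient allocation: Meridian→Band D ($840M), TerraLink→Band G ($757M), NorthTel→Band B ($710M), Pulse→Band F ($908M), Solara→Band A ($516M); total welfare W = $3731M.
TerraLink receives Band G at value $757M, so the others get W − 757 = $2974M.
Without TerraLink: best allocation of the remaining 4 bidders over all 5 bands is Meridian→Band D ($840M), NorthTel→Band G ($644M), Pulse→Band F ($908M), Solara→Band B ($715M), total $3107M.
VCG payment = (others' best without TerraLink) − (others' welfare with TerraLink) = 3107 − 2974 = $133M.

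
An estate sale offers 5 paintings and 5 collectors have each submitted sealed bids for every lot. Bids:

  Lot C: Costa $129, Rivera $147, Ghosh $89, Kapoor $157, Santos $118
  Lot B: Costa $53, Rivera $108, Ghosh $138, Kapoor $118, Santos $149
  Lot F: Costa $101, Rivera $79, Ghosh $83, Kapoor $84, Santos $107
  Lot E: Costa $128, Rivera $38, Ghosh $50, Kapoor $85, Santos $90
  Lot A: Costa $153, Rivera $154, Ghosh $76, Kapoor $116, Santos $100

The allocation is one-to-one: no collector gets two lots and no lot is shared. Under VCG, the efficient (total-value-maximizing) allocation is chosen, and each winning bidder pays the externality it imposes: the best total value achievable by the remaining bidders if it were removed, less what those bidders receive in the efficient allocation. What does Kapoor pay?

Efficient allocation: Costa→Lot E ($128), Rivera→Lot A ($154), Ghosh→Lot B ($138), Kapoor→Lot C ($157), Santos→Lot F ($107); total welfare W = $684.
Kapoor receives Lot C at value $157, so the others get W − 157 = $527.
Without Kapoor: best allocation of the remaining 4 bidders over all 5 lots is Costa→Lot A ($153), Rivera→Lot C ($147), Ghosh→Lot B ($138), Santos→Lot F ($107), total $545.
VCG payment = (others' best without Kapoor) − (others' welfare with Kapoor) = 545 − 527 = $18.

Kapoor pays $18.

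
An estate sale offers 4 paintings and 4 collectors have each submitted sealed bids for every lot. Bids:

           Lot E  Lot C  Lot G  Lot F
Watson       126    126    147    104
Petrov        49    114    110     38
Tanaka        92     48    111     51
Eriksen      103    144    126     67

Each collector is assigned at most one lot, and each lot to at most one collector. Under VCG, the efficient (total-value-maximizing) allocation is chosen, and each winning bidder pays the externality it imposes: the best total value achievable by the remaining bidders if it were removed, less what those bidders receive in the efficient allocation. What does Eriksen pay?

Eriksen pays $47.

Efficient allocation: Watson→Lot F ($104), Petrov→Lot G ($110), Tanaka→Lot E ($92), Eriksen→Lot C ($144); total welfare W = $450.
Eriksen receives Lot C at value $144, so the others get W − 144 = $306.
Without Eriksen: best allocation of the remaining 3 bidders over all 4 lots is Watson→Lot G ($147), Petrov→Lot C ($114), Tanaka→Lot E ($92), total $353.
VCG payment = (others' best without Eriksen) − (others' welfare with Eriksen) = 353 − 306 = $47.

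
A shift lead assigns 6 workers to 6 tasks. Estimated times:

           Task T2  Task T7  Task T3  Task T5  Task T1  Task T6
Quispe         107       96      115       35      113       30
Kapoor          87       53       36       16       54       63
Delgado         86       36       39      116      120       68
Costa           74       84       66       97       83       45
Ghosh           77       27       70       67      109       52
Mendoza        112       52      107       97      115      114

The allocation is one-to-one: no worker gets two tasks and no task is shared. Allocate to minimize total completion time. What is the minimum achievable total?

Optimal: Quispe→Task T6 (30 min), Kapoor→Task T5 (16 min), Delgado→Task T3 (39 min), Costa→Task T1 (83 min), Ghosh→Task T2 (77 min), Mendoza→Task T7 (52 min) — total 30+16+39+83+77+52 = 297 min.
Row-greedy (each worker in turn takes its cheapest remaining task) gives 340 min, worse by 43.
Swapping Costa↔Ghosh (Costa→Task T2 74 min, Ghosh→Task T1 109 min) adds 23.
Checked against all permutations: 297 min is optimal.

Min total: 297 min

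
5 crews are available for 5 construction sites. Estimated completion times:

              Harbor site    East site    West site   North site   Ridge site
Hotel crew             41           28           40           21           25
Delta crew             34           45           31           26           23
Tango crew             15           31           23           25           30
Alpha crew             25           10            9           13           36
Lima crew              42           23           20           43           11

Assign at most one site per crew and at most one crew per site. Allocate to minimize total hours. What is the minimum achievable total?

Min total: 88 hours

Optimal: Hotel crew→North site (21 hours), Delta crew→West site (31 hours), Tango crew→Harbor site (15 hours), Alpha crew→East site (10 hours), Lima crew→Ridge site (11 hours) — total 21+31+15+10+11 = 88 hours.
Row-greedy (each crew in turn takes its cheapest remaining site) gives 91 hours, worse by 3.
Checked against all permutations: 88 hours is optimal.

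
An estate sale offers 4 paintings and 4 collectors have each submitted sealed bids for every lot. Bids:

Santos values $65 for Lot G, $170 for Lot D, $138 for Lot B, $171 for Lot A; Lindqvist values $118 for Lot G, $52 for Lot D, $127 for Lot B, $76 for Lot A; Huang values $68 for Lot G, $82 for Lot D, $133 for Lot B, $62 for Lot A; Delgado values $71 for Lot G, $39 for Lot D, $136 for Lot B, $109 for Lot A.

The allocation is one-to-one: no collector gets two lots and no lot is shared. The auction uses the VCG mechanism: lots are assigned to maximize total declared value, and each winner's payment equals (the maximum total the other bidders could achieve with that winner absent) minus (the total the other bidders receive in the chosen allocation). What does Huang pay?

Huang pays $28.

Efficient allocation: Santos→Lot D ($170), Lindqvist→Lot G ($118), Huang→Lot B ($133), Delgado→Lot A ($109); total welfare W = $530.
Huang receives Lot B at value $133, so the others get W − 133 = $397.
Without Huang: best allocation of the remaining 3 bidders over all 4 lots is Santos→Lot A ($171), Lindqvist→Lot G ($118), Delgado→Lot B ($136), total $425.
VCG payment = (others' best without Huang) − (others' welfare with Huang) = 425 − 397 = $28.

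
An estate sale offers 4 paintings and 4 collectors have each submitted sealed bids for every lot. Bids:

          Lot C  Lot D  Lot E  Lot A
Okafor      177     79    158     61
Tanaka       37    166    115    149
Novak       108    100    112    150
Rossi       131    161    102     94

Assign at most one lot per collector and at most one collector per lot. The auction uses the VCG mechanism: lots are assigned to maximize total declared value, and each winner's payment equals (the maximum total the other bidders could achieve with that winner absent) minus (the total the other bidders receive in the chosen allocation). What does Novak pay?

Novak pays $32.

Efficient allocation: Okafor→Lot E ($158), Tanaka→Lot D ($166), Novak→Lot A ($150), Rossi→Lot C ($131); total welfare W = $605.
Novak receives Lot A at value $150, so the others get W − 150 = $455.
Without Novak: best allocation of the remaining 3 bidders over all 4 lots is Okafor→Lot C ($177), Tanaka→Lot A ($149), Rossi→Lot D ($161), total $487.
VCG payment = (others' best without Novak) − (others' welfare with Novak) = 487 − 455 = $32.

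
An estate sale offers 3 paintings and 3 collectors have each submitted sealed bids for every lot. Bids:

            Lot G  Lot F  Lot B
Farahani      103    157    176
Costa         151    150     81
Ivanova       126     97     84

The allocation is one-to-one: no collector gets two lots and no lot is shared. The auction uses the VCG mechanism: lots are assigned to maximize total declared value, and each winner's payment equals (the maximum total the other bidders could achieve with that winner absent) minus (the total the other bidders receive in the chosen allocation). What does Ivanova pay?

Ivanova pays $1.

Efficient allocation: Farahani→Lot B ($176), Costa→Lot F ($150), Ivanova→Lot G ($126); total welfare W = $452.
Ivanova receives Lot G at value $126, so the others get W − 126 = $326.
Without Ivanova: best allocation of the remaining 2 bidders over all 3 lots is Farahani→Lot B ($176), Costa→Lot G ($151), total $327.
VCG payment = (others' best without Ivanova) − (others' welfare with Ivanova) = 327 − 326 = $1.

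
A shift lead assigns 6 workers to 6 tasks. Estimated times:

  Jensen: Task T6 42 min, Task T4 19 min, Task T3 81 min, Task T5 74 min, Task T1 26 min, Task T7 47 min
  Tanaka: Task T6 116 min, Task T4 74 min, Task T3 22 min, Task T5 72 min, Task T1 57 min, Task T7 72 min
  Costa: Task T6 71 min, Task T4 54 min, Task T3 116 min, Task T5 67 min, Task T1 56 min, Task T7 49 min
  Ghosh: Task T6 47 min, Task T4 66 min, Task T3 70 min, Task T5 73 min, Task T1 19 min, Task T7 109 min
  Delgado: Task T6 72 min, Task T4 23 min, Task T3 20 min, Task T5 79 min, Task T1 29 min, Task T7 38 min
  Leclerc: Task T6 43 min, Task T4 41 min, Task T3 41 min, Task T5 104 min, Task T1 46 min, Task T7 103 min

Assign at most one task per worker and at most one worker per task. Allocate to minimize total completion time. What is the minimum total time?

Optimal: Jensen→Task T4 (19 min), Tanaka→Task T3 (22 min), Costa→Task T5 (67 min), Ghosh→Task T1 (19 min), Delgado→Task T7 (38 min), Leclerc→Task T6 (43 min) — total 19+22+67+19+38+43 = 208 min.

Min total: 208 min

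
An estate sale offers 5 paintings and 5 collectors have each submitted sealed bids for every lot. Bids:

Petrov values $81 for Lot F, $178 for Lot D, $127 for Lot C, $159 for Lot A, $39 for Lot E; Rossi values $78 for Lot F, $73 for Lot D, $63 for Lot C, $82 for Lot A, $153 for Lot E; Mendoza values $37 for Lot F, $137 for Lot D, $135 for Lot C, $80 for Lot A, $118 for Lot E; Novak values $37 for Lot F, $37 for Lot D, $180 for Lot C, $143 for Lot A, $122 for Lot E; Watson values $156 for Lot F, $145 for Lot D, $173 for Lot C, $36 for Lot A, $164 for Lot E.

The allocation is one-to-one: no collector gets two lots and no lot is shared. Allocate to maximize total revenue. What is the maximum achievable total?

Optimal: Petrov→Lot A ($159), Rossi→Lot E ($153), Mendoza→Lot D ($137), Novak→Lot C ($180), Watson→Lot F ($156) — total 159+153+137+180+156 = $785.
Row-greedy (each collector in turn takes its best remaining lot) gives $765, worse by 20.
Every other assignment is strictly worse.

Max total: $785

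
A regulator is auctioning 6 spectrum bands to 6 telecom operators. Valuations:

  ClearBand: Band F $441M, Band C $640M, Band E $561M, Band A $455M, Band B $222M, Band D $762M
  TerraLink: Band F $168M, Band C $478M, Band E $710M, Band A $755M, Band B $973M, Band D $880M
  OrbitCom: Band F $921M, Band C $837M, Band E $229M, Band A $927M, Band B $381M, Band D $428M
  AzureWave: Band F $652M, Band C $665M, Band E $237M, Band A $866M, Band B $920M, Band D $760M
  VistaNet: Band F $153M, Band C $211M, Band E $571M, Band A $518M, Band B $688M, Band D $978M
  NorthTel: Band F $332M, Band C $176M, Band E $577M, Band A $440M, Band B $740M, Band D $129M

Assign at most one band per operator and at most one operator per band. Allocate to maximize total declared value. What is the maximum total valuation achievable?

This is a one-to-one assignment (maximum-weight bipartite matching).
Optimal: ClearBand→Band C ($640M), TerraLink→Band B ($973M), OrbitCom→Band F ($921M), AzureWave→Band A ($866M), VistaNet→Band D ($978M), NorthTel→Band E ($577M) — total 640+973+921+866+978+577 = $4955M.
Column-greedy (each band in turn goes to its best remaining operator) gives $4316M, worse by 639.
Swapping NorthTel↔ClearBand (NorthTel→Band C $176M, ClearBand→Band E $561M) loses 480.

Maximum total: $4955M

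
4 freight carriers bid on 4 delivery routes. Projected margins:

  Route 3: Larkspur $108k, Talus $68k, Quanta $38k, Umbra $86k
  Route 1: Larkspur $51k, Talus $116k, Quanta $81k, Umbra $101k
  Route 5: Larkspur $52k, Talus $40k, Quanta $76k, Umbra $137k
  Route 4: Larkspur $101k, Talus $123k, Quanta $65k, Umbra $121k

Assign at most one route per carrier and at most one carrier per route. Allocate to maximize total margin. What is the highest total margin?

This is the linear assignment problem.
Optimal: Larkspur→Route 3 ($108k), Talus→Route 4 ($123k), Quanta→Route 1 ($81k), Umbra→Route 5 ($137k) — total 108+123+81+137 = $449k.
Column-greedy (each route in turn goes to its best remaining carrier) gives $426k, worse by 23.

Maximum total: $449k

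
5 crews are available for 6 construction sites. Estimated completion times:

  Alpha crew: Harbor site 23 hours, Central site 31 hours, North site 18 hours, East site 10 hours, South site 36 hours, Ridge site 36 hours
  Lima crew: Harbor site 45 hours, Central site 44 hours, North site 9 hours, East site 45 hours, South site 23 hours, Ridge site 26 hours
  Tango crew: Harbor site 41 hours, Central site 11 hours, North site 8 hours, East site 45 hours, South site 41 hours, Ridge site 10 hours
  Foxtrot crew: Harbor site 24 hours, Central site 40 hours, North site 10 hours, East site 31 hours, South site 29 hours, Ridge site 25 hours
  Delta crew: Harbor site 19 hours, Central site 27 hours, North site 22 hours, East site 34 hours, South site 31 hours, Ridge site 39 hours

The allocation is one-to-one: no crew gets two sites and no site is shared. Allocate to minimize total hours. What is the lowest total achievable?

This is the linear assignment problem.
Optimal: Alpha crew→East site (10 hours), Lima crew→South site (23 hours), Tango crew→Ridge site (10 hours), Foxtrot crew→North site (10 hours), Delta crew→Harbor site (19 hours) — total 10+23+10+10+19 = 72 hours.
Next-best assignment: Alpha crew→East site, Lima crew→South site, Tango crew→Central site, Foxtrot crew→North site, Delta crew→Harbor site = 73 hours.
Swapping Foxtrot crew↔Lima crew (Foxtrot crew→South site 29 hours, Lima crew→North site 9 hours) adds 5.

Min total: 72 hours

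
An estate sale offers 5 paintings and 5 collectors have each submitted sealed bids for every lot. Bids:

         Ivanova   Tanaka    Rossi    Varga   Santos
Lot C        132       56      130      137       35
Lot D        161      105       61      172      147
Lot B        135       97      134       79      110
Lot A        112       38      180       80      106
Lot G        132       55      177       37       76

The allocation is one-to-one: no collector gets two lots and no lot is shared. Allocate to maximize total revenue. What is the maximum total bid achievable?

Optimal: Ivanova→Lot G ($132), Tanaka→Lot B ($97), Rossi→Lot A ($180), Varga→Lot C ($137), Santos→Lot D ($147) — total 132+97+180+137+147 = $693.
Max-entry greedy (repeatedly take the single best remaining cell) gives $619, worse by 74.
Next-best assignment: Ivanova→Lot C, Tanaka→Lot B, Rossi→Lot G, Varga→Lot D, Santos→Lot A = $684.
Checked against all permutations: $693 is optimal.

Max total: $693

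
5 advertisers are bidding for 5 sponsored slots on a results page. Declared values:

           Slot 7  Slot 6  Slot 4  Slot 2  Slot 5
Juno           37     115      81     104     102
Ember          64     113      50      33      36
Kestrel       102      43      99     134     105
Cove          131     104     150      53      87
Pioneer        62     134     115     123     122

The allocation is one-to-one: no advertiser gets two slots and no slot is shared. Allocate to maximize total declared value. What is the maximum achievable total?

This is the linear assignment problem.
Optimal: Juno→Slot 5 ($102), Ember→Slot 6 ($113), Kestrel→Slot 2 ($134), Cove→Slot 7 ($131), Pioneer→Slot 4 ($115) — total 102+113+134+131+115 = $595.
Row-greedy (each advertiser in turn takes its best remaining slot) gives $585, worse by 10.
Swapping Cove↔Kestrel (Cove→Slot 2 $53, Kestrel→Slot 7 $102) loses 110.

Max total: $595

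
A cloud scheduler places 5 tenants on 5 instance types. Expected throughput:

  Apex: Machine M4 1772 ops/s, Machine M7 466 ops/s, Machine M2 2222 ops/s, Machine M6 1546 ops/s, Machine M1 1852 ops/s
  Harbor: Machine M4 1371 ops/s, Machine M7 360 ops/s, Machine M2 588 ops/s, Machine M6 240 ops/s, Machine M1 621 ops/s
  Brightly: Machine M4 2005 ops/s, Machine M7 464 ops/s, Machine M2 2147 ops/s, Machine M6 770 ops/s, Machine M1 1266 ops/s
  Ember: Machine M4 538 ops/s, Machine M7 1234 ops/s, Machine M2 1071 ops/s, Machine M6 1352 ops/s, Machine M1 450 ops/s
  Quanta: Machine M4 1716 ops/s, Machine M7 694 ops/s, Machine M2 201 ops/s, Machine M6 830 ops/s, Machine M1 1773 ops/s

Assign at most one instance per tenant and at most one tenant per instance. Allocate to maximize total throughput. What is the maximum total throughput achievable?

Optimal: Apex→Machine M6 (1546 ops/s), Harbor→Machine M4 (1371 ops/s), Brightly→Machine M2 (2147 ops/s), Ember→Machine M7 (1234 ops/s), Quanta→Machine M1 (1773 ops/s) — total 1546+1371+2147+1234+1773 = 8071 ops/s.
Row-greedy (each tenant in turn takes its best remaining instance) gives 6905 ops/s, worse by 1166.
Next-best assignment: Apex→Machine M2, Harbor→Machine M7, Brightly→Machine M4, Ember→Machine M6, Quanta→Machine M1 = 7712 ops/s.

Maximum total: 8071 ops/s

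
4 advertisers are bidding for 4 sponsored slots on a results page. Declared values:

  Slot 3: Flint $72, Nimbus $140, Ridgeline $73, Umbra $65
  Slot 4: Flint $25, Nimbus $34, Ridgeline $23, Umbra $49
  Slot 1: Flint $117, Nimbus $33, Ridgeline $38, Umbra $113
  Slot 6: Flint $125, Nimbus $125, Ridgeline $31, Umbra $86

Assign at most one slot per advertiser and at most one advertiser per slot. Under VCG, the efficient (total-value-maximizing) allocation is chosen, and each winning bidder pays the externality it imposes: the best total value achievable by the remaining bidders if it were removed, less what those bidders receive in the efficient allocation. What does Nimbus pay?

Nimbus pays $50.

Efficient allocation: Flint→Slot 6 ($125), Nimbus→Slot 3 ($140), Ridgeline→Slot 4 ($23), Umbra→Slot 1 ($113); total welfare W = $401.
Nimbus receives Slot 3 at value $140, so the others get W − 140 = $261.
Without Nimbus: best allocation of the remaining 3 bidders over all 4 slots is Flint→Slot 6 ($125), Ridgeline→Slot 3 ($73), Umbra→Slot 1 ($113), total $311.
VCG payment = (others' best without Nimbus) − (others' welfare with Nimbus) = 311 − 261 = $50.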